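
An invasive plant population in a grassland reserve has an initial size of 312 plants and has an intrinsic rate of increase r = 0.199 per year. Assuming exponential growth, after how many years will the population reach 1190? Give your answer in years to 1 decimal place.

6.7 years

Set N₀·e^(rt) = 1190: e^(0.199·t) = 1190/312 = 3.8141.
0.199·t = ln(3.8141) = 1.3387, so t = 1.3387/0.199 = 6.7272.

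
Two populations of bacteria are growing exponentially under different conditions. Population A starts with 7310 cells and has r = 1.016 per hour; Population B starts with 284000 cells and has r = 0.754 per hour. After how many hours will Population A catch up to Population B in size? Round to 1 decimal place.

14.0 hours

Set 7310·e^(1.016t) = 284000·e^(0.754t).
e^((1.016 − 0.754)t) = 284000/7310 → e^(0.262·t) = 38.851.
0.262·t = ln(38.851) = 3.6597, so t = 3.6597/0.262 = 13.968.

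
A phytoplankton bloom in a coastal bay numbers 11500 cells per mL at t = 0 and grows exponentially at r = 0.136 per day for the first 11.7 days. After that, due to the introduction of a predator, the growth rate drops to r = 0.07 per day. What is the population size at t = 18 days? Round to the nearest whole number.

87755 cells per mL

Phase 1: N(11.7) = 11500·e^(0.136×11.7) = 11500·e^1.591 = 56460.8.
Phase 2 runs for 18 − 11.7 = 6.3 days at r = 0.07.
N(18) = 56460.8·e^(0.07×6.3) = 56460.8·e^0.441 = 87754.8.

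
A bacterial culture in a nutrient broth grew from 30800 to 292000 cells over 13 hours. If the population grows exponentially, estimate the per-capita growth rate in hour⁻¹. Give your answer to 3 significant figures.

0.173 per hour

From N(t) = N₀·e^(rt): e^(r·13) = 292000/30800 = 9.4805.
r·13 = ln(9.4805) = 2.2492, so r = 2.2492/13 = 0.17302.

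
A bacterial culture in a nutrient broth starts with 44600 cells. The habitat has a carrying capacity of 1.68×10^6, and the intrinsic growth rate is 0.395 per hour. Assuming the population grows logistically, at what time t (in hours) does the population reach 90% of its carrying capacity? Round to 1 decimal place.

14.7 hours

A = (K − N₀)/N₀ = (1.68×10^6 − 44600)/44600 = 36.668.
Solve 1.68×10^6/(1 + 36.668·e^(−0.395t)) = 1.512×10^6: 1 + 36.668·e^(−0.395t) = 1.1111, so e^(−0.395t) = 0.00303018.
−0.395·t = ln(0.00303018) = -5.7991, so t = 5.7991/0.395 = 14.681.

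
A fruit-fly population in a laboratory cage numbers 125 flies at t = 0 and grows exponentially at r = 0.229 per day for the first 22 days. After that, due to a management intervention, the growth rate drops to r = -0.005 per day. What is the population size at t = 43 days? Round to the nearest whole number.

17349 flies

Phase 1: N(22) = 125·e^(0.229×22) = 125·e^5.038 = 19270.2.
Phase 2 runs for 43 − 22 = 21 days at r = -0.005.
N(43) = 19270.2·e^(-0.005×21) = 19270.2·e^-0.105 = 17349.4.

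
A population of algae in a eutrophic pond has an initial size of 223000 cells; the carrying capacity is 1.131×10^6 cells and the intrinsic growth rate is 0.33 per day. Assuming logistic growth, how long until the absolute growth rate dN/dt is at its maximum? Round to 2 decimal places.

Logistic growth is fastest at N = K/2 = 565500.
A = (K − N₀)/N₀ = 4.0717. Set K/(1 + A·e^(−rt)) = K/2 → A·e^(−rt) = 1.
e^(−0.33t) = 1/4.0717 = 0.245595, so t = ln(4.0717)/0.33 = 1.4041/0.33 = 4.2548.

4.25 days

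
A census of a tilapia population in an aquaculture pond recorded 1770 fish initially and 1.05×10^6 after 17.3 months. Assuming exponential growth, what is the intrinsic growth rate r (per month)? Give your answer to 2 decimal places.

From N(t) = N₀·e^(rt): e^(r·17.3) = 1.05×10^6/1770 = 593.22.
r·17.3 = ln(593.22) = 6.3856, so r = 6.3856/17.3 = 0.36911.

0.37 per month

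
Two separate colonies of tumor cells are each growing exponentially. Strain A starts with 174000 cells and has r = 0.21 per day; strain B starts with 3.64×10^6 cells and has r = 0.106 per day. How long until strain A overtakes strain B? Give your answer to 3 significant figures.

29.2 days

Set 174000·e^(0.21t) = 3.64×10^6·e^(0.106t).
e^((0.21 − 0.106)t) = 3.64×10^6/174000 → e^(0.104·t) = 20.92.
0.104·t = ln(20.92) = 3.0407, so t = 3.0407/0.104 = 29.237.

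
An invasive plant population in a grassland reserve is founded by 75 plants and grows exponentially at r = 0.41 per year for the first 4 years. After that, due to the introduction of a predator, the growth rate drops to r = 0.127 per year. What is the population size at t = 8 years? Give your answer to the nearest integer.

643 plants

Phase 1: N(4) = 75·e^(0.41×4) = 75·e^1.64 = 386.638.
Phase 2 runs for 8 − 4 = 4 years at r = 0.127.
N(8) = 386.638·e^(0.127×4) = 386.638·e^0.508 = 642.578.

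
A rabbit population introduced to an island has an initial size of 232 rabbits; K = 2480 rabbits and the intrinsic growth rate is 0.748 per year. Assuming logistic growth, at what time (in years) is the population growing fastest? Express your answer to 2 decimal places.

Logistic growth is fastest at N = K/2 = 1240.
A = (K − N₀)/N₀ = 9.6897. Set K/(1 + A·e^(−rt)) = K/2 → A·e^(−rt) = 1.
e^(−0.748t) = 1/9.6897 = 0.103203, so t = ln(9.6897)/0.748 = 2.2711/0.748 = 3.0362.

3.04 years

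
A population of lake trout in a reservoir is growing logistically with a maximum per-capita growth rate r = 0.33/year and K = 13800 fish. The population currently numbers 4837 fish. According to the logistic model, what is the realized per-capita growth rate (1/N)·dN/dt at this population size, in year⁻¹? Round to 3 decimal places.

0.214 per year

(1/N)·dN/dt = r(1 − N/K) = 0.33 × (1 − 4837/13800).
= 0.33 × 0.64949 = 0.21433.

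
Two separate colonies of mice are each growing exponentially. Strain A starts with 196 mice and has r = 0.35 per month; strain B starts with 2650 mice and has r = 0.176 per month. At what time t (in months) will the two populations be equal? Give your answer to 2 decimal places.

Set 196·e^(0.35t) = 2650·e^(0.176t).
e^((0.35 − 0.176)t) = 2650/196 → e^(0.174·t) = 13.52.
0.174·t = ln(13.52) = 2.6042, so t = 2.6042/0.174 = 14.967.

14.97 months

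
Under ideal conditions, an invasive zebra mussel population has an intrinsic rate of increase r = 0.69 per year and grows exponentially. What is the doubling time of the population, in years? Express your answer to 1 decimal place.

1.0 years

Doubling time t_d = ln(2)/r = 0.6931/0.69 = 1.0046.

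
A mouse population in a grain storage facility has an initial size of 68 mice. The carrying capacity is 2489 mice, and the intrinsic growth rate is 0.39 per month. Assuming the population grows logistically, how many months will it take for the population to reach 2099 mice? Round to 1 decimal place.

13.5 months

A = (K − N₀)/N₀ = (2489 − 68)/68 = 35.603.
Solve 2489/(1 + 35.603·e^(−0.39t)) = 2099: 1 + 35.603·e^(−0.39t) = 1.1858, so e^(−0.39t) = 0.00521875.
−0.39·t = ln(0.00521875) = -5.2555, so t = 5.2555/0.39 = 13.476.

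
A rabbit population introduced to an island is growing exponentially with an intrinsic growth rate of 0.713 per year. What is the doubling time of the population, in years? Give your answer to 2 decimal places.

0.97 years

Doubling time t_d = ln(2)/r = 0.6931/0.713 = 0.97216.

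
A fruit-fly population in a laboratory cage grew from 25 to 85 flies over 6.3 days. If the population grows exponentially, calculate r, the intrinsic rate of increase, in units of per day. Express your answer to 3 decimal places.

0.194 per day

From N(t) = N₀·e^(rt): e^(r·6.3) = 85/25 = 3.4.
r·6.3 = ln(3.4) = 1.2238, so r = 1.2238/6.3 = 0.19425.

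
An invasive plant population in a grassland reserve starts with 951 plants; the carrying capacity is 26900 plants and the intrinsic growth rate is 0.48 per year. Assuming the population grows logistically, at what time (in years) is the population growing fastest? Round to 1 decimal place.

6.9 years

Logistic growth is fastest at N = K/2 = 13450.
A = (K − N₀)/N₀ = 27.286. Set K/(1 + A·e^(−rt)) = K/2 → A·e^(−rt) = 1.
e^(−0.48t) = 1/27.286 = 0.0366488, so t = ln(27.286)/0.48 = 3.3064/0.48 = 6.8883.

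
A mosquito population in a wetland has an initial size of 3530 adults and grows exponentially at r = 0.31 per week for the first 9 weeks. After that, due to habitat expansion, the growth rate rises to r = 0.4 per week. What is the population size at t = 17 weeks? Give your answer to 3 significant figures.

1410000 adults

Phase 1: N(9) = 3530·e^(0.31×9) = 3530·e^2.79 = 57472.
Phase 2 runs for 17 − 9 = 8 weeks at r = 0.4.
N(17) = 57472·e^(0.4×8) = 57472·e^3.2 = 1.409934×10^6.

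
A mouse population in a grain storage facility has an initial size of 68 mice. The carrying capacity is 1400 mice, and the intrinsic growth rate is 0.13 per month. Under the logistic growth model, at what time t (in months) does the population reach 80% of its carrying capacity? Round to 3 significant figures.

A = (K − N₀)/N₀ = (1400 − 68)/68 = 19.588.
Solve 1400/(1 + 19.588·e^(−0.13t)) = 1120: 1 + 19.588·e^(−0.13t) = 1.25, so e^(−0.13t) = 0.0127628.
−0.13·t = ln(0.0127628) = -4.3612, so t = 4.3612/0.13 = 33.548.

33.5 months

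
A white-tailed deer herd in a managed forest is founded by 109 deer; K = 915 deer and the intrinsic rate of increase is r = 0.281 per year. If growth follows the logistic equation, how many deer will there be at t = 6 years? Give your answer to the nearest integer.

386 deer

A = (K − N₀)/N₀ = (915 − 109)/109 = 7.3945.
N(t) = K/(1 + A·e^(−rt)) = 915/(1 + 7.3945×e^(−0.281×6)).
e^(−1.686) = 0.18526; denominator = 1 + 7.3945×0.18526 = 2.3699.
N = 915/2.3699 = 386.093.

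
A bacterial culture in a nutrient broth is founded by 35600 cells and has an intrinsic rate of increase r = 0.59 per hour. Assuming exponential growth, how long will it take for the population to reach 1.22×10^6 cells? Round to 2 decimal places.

Set N₀·e^(rt) = 1.22×10^6: e^(0.59·t) = 1.22×10^6/35600 = 34.27.
0.59·t = ln(34.27) = 3.5343, so t = 3.5343/0.59 = 5.9903.

5.99 hours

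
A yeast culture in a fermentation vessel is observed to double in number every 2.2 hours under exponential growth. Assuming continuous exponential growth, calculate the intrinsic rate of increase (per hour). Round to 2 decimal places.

r = ln(2)/t_d = 0.6931/2.2 = 0.31507.

0.32 per hour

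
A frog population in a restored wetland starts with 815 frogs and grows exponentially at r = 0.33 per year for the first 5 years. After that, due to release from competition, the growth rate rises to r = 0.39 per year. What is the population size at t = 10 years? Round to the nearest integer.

29828 frogs

Phase 1: N(5) = 815·e^(0.33×5) = 815·e^1.65 = 4243.69.
Phase 2 runs for 10 − 5 = 5 years at r = 0.39.
N(10) = 4243.69·e^(0.39×5) = 4243.69·e^1.95 = 29827.6.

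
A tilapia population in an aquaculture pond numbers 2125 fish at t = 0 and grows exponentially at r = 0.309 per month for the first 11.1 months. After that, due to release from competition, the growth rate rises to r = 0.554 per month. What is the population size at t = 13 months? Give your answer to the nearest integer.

Phase 1: N(11.1) = 2125·e^(0.309×11.1) = 2125·e^3.43 = 65606.3.
Phase 2 runs for 13 − 11.1 = 1.9 months at r = 0.554.
N(13) = 65606.3·e^(0.554×1.9) = 65606.3·e^1.053 = 187968.

187968 fish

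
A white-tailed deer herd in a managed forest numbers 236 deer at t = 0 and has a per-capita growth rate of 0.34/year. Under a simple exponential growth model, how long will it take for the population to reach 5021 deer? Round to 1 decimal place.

Set N₀·e^(rt) = 5021: e^(0.34·t) = 5021/236 = 21.275.
0.34·t = ln(21.275) = 3.0576, so t = 3.0576/0.34 = 8.9928.

9.0 years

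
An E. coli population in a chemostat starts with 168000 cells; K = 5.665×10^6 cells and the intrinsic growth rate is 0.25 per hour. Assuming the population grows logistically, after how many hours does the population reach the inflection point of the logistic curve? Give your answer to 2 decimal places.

13.95 hours

Logistic growth is fastest at N = K/2 = 2.8325×10^6.
A = (K − N₀)/N₀ = 32.72. Set K/(1 + A·e^(−rt)) = K/2 → A·e^(−rt) = 1.
e^(−0.25t) = 1/32.72 = 0.0305621, so t = ln(32.72)/0.25 = 3.488/0.25 = 13.952.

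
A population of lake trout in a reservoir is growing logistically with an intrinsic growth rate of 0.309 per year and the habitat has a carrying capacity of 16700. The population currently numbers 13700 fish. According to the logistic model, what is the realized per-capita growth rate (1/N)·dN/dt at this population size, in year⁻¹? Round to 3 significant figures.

(1/N)·dN/dt = r(1 − N/K) = 0.309 × (1 − 13700/16700).
= 0.309 × 0.17964 = 0.055509.

0.0555 per year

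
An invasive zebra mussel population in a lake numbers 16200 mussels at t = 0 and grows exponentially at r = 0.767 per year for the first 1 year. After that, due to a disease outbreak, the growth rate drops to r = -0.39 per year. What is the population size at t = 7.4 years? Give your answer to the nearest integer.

Phase 1: N(1) = 16200·e^(0.767×1) = 16200·e^0.767 = 34883.4.
Phase 2 runs for 7.4 − 1 = 6.4 years at r = -0.39.
N(7.4) = 34883.4·e^(-0.39×6.4) = 34883.4·e^-2.496 = 2874.88.

2875 mussels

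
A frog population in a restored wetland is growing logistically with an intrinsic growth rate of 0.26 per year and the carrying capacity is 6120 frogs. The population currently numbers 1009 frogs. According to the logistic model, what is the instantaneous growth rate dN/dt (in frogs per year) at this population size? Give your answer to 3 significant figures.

dN/dt = rN(1 − N/K) = 0.26 × 1009 × (1 − 1009/6120).
1 − 1009/6120 = 0.83513; dN/dt = 0.26 × 1009 × 0.83513 = 219.09.

219 frogs per year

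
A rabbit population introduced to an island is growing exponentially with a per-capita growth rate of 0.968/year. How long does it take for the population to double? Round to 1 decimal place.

0.7 years

Doubling time t_d = ln(2)/r = 0.6931/0.968 = 0.71606.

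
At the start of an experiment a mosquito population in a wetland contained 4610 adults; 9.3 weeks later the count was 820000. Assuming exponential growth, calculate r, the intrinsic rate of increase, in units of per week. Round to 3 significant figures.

0.557 per week

From N(t) = N₀·e^(rt): e^(r·9.3) = 820000/4610 = 177.87.
r·9.3 = ln(177.87) = 5.1811, so r = 5.1811/9.3 = 0.5571.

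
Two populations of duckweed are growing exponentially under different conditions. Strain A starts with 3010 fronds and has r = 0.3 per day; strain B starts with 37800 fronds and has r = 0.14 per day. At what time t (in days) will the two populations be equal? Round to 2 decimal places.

15.81 days

Set 3010·e^(0.3t) = 37800·e^(0.14t).
e^((0.3 − 0.14)t) = 37800/3010 → e^(0.16·t) = 12.558.
0.16·t = ln(12.558) = 2.5304, so t = 2.5304/0.16 = 15.815.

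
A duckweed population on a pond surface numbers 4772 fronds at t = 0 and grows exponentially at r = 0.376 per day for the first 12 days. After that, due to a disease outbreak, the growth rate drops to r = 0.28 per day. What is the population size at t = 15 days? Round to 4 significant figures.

Phase 1: N(12) = 4772·e^(0.376×12) = 4772·e^4.512 = 434748.
Phase 2 runs for 15 − 12 = 3 days at r = 0.28.
N(15) = 434748·e^(0.28×3) = 434748·e^0.84 = 1.007035×10^6.

1007000 fronds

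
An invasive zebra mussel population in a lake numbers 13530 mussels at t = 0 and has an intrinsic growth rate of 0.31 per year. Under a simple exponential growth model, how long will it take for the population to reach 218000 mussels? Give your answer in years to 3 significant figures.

8.97 years

Set N₀·e^(rt) = 218000: e^(0.31·t) = 218000/13530 = 16.112.
0.31·t = ln(16.112) = 2.7796, so t = 2.7796/0.31 = 8.9664.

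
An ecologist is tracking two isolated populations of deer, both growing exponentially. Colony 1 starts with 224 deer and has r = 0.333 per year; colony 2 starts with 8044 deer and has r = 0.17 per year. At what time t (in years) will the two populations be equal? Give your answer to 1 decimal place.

Set 224·e^(0.333t) = 8044·e^(0.17t).
e^((0.333 − 0.17)t) = 8044/224 → e^(0.163·t) = 35.911.
0.163·t = ln(35.911) = 3.581, so t = 3.581/0.163 = 21.97.

22.0 years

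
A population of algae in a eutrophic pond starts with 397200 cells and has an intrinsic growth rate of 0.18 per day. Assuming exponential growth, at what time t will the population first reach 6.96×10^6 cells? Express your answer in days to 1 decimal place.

15.9 days

Set N₀·e^(rt) = 6.96×10^6: e^(0.18·t) = 6.96×10^6/397200 = 17.523.
0.18·t = ln(17.523) = 2.8635, so t = 2.8635/0.18 = 15.908.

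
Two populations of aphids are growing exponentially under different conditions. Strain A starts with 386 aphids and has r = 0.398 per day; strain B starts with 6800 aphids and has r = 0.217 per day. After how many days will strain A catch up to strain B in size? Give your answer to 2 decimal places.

15.85 days

Set 386·e^(0.398t) = 6800·e^(0.217t).
e^((0.398 − 0.217)t) = 6800/386 → e^(0.181·t) = 17.617.
0.181·t = ln(17.617) = 2.8688, so t = 2.8688/0.181 = 15.85.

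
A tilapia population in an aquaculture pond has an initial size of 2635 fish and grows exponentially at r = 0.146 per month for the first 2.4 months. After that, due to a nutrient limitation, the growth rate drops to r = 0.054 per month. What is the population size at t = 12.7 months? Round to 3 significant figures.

6520 fish

Phase 1: N(2.4) = 2635·e^(0.146×2.4) = 2635·e^0.3504 = 3740.74.
Phase 2 runs for 12.7 − 2.4 = 10.3 months at r = 0.054.
N(12.7) = 3740.74·e^(0.054×10.3) = 3740.74·e^0.5562 = 6523.97.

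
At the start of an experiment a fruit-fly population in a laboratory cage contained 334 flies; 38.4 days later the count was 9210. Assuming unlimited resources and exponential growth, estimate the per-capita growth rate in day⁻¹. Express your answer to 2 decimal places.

From N(t) = N₀·e^(rt): e^(r·38.4) = 9210/334 = 27.575.
r·38.4 = ln(27.575) = 3.3169, so r = 3.3169/38.4 = 0.086378.

0.09 per day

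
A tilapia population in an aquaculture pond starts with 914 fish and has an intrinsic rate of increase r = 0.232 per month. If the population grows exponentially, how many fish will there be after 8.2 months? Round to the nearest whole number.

6126 fish

N(t) = N₀·e^(rt) = 914 × e^(0.232×8.2) = 914 × e^1.902.
e^1.902 ≈ 6.702, so N ≈ 914 × 6.702 = 6125.59.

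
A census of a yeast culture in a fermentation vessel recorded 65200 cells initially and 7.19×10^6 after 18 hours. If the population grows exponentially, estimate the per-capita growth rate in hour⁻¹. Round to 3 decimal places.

From N(t) = N₀·e^(rt): e^(r·18) = 7.19×10^6/65200 = 110.28.
r·18 = ln(110.28) = 4.703, so r = 4.703/18 = 0.26128.

0.261 per hour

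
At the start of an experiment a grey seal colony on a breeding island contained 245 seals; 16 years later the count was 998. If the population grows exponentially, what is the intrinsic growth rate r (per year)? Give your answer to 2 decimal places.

0.09 per year

From N(t) = N₀·e^(rt): e^(r·16) = 998/245 = 4.0735.
r·16 = ln(4.0735) = 1.4045, so r = 1.4045/16 = 0.087781.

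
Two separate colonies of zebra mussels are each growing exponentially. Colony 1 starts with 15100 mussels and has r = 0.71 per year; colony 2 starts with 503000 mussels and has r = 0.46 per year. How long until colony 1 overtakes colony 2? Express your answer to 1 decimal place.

Set 15100·e^(0.71t) = 503000·e^(0.46t).
e^((0.71 − 0.46)t) = 503000/15100 → e^(0.25·t) = 33.311.
0.25·t = ln(33.311) = 3.5059, so t = 3.5059/0.25 = 14.024.

14.0 years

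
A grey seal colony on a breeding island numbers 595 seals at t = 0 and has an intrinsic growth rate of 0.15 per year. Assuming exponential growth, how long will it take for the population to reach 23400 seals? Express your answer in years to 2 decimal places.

24.48 years

Set N₀·e^(rt) = 23400: e^(0.15·t) = 23400/595 = 39.328.
0.15·t = ln(39.328) = 3.6719, so t = 3.6719/0.15 = 24.48.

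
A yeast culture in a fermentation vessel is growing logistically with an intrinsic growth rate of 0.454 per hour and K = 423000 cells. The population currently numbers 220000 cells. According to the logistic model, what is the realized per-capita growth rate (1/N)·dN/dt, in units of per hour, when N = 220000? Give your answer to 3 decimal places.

(1/N)·dN/dt = r(1 − N/K) = 0.454 × (1 − 220000/423000).
= 0.454 × 0.47991 = 0.21788.

0.218 per hour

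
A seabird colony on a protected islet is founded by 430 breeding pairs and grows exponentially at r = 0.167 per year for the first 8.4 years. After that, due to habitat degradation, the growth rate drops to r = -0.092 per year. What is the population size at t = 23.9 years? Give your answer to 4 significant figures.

420.1 breeding pairs

Phase 1: N(8.4) = 430·e^(0.167×8.4) = 430·e^1.403 = 1748.63.
Phase 2 runs for 23.9 − 8.4 = 15.5 years at r = -0.092.
N(23.9) = 1748.63·e^(-0.092×15.5) = 1748.63·e^-1.426 = 420.139.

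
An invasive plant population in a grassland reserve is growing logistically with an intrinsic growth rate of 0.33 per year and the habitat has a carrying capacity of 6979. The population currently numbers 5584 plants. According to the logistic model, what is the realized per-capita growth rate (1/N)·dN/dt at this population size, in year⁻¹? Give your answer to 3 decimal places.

(1/N)·dN/dt = r(1 − N/K) = 0.33 × (1 − 5584/6979).
= 0.33 × 0.19989 = 0.065962.

0.066 per year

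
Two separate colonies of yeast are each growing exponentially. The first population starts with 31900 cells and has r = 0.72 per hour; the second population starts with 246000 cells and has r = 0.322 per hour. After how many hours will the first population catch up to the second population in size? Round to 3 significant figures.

Set 31900·e^(0.72t) = 246000·e^(0.322t).
e^((0.72 − 0.322)t) = 246000/31900 → e^(0.398·t) = 7.7116.
0.398·t = ln(7.7116) = 2.0427, so t = 2.0427/0.398 = 5.1325.

5.13 hours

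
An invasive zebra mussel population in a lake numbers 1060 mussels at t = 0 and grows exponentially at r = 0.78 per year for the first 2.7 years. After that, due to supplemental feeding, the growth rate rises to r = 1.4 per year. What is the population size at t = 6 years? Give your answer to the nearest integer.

Phase 1: N(2.7) = 1060·e^(0.78×2.7) = 1060·e^2.106 = 8708.23.
Phase 2 runs for 6 − 2.7 = 3.3 years at r = 1.4.
N(6) = 8708.23·e^(1.4×3.3) = 8708.23·e^4.62 = 883834.

883834 mussels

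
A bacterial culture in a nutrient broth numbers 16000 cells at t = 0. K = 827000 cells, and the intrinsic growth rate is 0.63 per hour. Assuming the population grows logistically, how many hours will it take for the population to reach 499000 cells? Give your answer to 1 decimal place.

A = (K − N₀)/N₀ = (827000 − 16000)/16000 = 50.688.
Solve 827000/(1 + 50.688·e^(−0.63t)) = 499000: 1 + 50.688·e^(−0.63t) = 1.6573, so e^(−0.63t) = 0.012968.
−0.63·t = ln(0.012968) = -4.3453, so t = 4.3453/0.63 = 6.8973.

6.9 hours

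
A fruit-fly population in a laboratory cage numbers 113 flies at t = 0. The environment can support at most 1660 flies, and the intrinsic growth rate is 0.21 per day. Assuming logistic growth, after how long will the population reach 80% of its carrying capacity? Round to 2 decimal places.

A = (K − N₀)/N₀ = (1660 − 113)/113 = 13.69.
Solve 1660/(1 + 13.69·e^(−0.21t)) = 1328: 1 + 13.69·e^(−0.21t) = 1.25, so e^(−0.21t) = 0.0182612.
−0.21·t = ln(0.0182612) = -4.003, so t = 4.003/0.21 = 19.062.

19.06 days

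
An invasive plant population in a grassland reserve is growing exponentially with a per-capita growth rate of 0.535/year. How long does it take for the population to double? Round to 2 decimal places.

Doubling time t_d = ln(2)/r = 0.6931/0.535 = 1.2956.

1.30 years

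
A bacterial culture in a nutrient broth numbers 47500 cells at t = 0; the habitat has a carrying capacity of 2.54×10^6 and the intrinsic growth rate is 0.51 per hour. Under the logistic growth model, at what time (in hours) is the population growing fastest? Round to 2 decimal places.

7.77 hours

Logistic growth is fastest at N = K/2 = 1.27×10^6.
A = (K − N₀)/N₀ = 52.474. Set K/(1 + A·e^(−rt)) = K/2 → A·e^(−rt) = 1.
e^(−0.51t) = 1/52.474 = 0.0190572, so t = ln(52.474)/0.51 = 3.9603/0.51 = 7.7653.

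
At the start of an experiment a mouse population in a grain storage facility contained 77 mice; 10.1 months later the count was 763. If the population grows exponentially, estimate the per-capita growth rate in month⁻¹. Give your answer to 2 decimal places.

From N(t) = N₀·e^(rt): e^(r·10.1) = 763/77 = 9.9091.
r·10.1 = ln(9.9091) = 2.2935, so r = 2.2935/10.1 = 0.22707.

0.23 per month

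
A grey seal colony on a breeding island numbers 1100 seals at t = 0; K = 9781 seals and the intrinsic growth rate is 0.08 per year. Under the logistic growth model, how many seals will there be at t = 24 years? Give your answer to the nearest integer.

A = (K − N₀)/N₀ = (9781 − 1100)/1100 = 7.8918.
N(t) = K/(1 + A·e^(−rt)) = 9781/(1 + 7.8918×e^(−0.08×24)).
e^(−1.92) = 0.14661; denominator = 1 + 7.8918×0.14661 = 2.157.
N = 9781/2.157 = 4534.55.

4535 seals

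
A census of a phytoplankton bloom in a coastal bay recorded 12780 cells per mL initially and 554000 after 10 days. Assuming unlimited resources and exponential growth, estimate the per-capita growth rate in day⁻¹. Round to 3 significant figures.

From N(t) = N₀·e^(rt): e^(r·10) = 554000/12780 = 43.349.
r·10 = ln(43.349) = 3.7693, so r = 3.7693/10 = 0.37693.

0.377 per day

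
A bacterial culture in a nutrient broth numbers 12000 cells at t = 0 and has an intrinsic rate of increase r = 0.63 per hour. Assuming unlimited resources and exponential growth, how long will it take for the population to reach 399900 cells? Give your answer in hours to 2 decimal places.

Set N₀·e^(rt) = 399900: e^(0.63·t) = 399900/12000 = 33.325.
0.63·t = ln(33.325) = 3.5063, so t = 3.5063/0.63 = 5.5656.

5.57 hours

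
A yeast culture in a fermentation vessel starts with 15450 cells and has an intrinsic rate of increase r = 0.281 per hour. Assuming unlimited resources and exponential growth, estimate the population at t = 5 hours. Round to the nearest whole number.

62967 cells

N(t) = N₀·e^(rt) = 15450 × e^(0.281×5) = 15450 × e^1.405.
e^1.405 ≈ 4.0755, so N ≈ 15450 × 4.0755 = 62966.9.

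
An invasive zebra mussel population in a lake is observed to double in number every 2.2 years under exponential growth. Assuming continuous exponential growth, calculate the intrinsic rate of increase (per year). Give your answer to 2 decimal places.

r = ln(2)/t_d = 0.6931/2.2 = 0.31507.

0.32 per year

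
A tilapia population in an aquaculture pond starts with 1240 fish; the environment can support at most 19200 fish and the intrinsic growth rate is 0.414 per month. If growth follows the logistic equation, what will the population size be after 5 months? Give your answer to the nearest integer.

A = (K − N₀)/N₀ = (19200 − 1240)/1240 = 14.484.
N(t) = K/(1 + A·e^(−rt)) = 19200/(1 + 14.484×e^(−0.414×5)).
e^(−2.07) = 0.12619; denominator = 1 + 14.484×0.12619 = 2.8277.
N = 19200/2.8277 = 6790.07.

6790 fish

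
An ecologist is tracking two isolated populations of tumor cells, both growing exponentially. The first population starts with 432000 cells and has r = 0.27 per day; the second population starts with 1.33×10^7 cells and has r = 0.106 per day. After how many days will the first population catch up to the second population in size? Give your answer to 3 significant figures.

20.9 days

Set 432000·e^(0.27t) = 1.33×10^7·e^(0.106t).
e^((0.27 − 0.106)t) = 1.33×10^7/432000 → e^(0.164·t) = 30.787.
0.164·t = ln(30.787) = 3.4271, so t = 3.4271/0.164 = 20.897.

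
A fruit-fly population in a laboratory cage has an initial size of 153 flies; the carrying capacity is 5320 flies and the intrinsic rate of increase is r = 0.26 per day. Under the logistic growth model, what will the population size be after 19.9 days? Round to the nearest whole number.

A = (K − N₀)/N₀ = (5320 − 153)/153 = 33.771.
N(t) = K/(1 + A·e^(−rt)) = 5320/(1 + 33.771×e^(−0.26×19.9)).
e^(−5.174) = 0.0056619; denominator = 1 + 33.771×0.0056619 = 1.1912.
N = 5320/1.1912 = 4466.05.

4466 flies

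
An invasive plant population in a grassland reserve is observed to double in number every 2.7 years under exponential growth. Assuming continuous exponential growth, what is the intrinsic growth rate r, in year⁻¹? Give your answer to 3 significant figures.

0.257 per year

r = ln(2)/t_d = 0.6931/2.7 = 0.25672.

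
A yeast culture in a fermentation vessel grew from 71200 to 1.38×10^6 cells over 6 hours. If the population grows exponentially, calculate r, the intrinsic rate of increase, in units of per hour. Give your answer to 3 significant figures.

From N(t) = N₀·e^(rt): e^(r·6) = 1.38×10^6/71200 = 19.382.
r·6 = ln(19.382) = 2.9643, so r = 2.9643/6 = 0.49406.

0.494 per hour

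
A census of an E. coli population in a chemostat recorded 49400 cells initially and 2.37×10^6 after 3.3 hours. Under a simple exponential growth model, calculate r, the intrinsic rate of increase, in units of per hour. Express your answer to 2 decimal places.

From N(t) = N₀·e^(rt): e^(r·3.3) = 2.37×10^6/49400 = 47.976.
r·3.3 = ln(47.976) = 3.8707, so r = 3.8707/3.3 = 1.1729.

1.17 per hour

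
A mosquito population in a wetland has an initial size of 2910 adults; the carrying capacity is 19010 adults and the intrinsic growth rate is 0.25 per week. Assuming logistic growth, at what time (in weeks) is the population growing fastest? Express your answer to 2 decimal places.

6.84 weeks

Logistic growth is fastest at N = K/2 = 9505.
A = (K − N₀)/N₀ = 5.5326. Set K/(1 + A·e^(−rt)) = K/2 → A·e^(−rt) = 1.
e^(−0.25t) = 1/5.5326 = 0.180745, so t = ln(5.5326)/0.25 = 1.7107/0.25 = 6.8427.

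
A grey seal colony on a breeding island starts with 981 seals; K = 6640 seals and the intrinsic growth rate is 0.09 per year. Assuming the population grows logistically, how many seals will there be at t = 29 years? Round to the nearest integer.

4662 seals

A = (K − N₀)/N₀ = (6640 − 981)/981 = 5.7686.
N(t) = K/(1 + A·e^(−rt)) = 6640/(1 + 5.7686×e^(−0.09×29)).
e^(−2.61) = 0.073535; denominator = 1 + 5.7686×0.073535 = 1.4242.
N = 6640/1.4242 = 4662.29.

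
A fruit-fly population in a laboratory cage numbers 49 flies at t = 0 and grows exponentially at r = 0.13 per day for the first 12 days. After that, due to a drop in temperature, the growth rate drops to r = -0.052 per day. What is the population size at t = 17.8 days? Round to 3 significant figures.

Phase 1: N(12) = 49·e^(0.13×12) = 49·e^1.56 = 233.182.
Phase 2 runs for 17.8 − 12 = 5.8 days at r = -0.052.
N(17.8) = 233.182·e^(-0.052×5.8) = 233.182·e^-0.3016 = 172.469.

172 flies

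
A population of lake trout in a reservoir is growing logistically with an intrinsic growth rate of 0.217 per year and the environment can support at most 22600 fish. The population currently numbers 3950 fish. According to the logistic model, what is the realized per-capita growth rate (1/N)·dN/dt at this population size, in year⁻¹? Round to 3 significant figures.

0.179 per year

(1/N)·dN/dt = r(1 − N/K) = 0.217 × (1 − 3950/22600).
= 0.217 × 0.82522 = 0.17907.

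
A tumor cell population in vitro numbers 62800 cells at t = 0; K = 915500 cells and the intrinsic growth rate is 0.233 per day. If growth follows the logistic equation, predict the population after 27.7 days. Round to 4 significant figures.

896300 cells

A = (K − N₀)/N₀ = (915500 − 62800)/62800 = 13.578.
N(t) = K/(1 + A·e^(−rt)) = 915500/(1 + 13.578×e^(−0.233×27.7)).
e^(−6.454) = 0.0015741; denominator = 1 + 13.578×0.0015741 = 1.0214.
N = 915500/1.0214 = 896343.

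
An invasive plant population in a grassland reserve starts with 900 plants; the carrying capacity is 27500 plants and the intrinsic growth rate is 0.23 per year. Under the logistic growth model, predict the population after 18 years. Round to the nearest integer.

18700 plants

A = (K − N₀)/N₀ = (27500 − 900)/900 = 29.556.
N(t) = K/(1 + A·e^(−rt)) = 27500/(1 + 29.556×e^(−0.23×18)).
e^(−4.14) = 0.015923; denominator = 1 + 29.556×0.015923 = 1.4706.
N = 27500/1.4706 = 18699.7.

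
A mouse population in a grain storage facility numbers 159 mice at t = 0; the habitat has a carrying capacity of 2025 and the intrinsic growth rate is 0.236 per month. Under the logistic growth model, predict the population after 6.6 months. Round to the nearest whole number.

583 mice

A = (K − N₀)/N₀ = (2025 − 159)/159 = 11.736.
N(t) = K/(1 + A·e^(−rt)) = 2025/(1 + 11.736×e^(−0.236×6.6)).
e^(−1.558) = 0.21064; denominator = 1 + 11.736×0.21064 = 3.4721.
N = 2025/3.4721 = 583.229.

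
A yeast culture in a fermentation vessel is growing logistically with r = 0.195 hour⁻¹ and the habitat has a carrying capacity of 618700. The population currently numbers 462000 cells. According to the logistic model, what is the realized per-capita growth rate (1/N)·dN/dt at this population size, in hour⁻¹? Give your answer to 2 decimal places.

0.05 per hour

(1/N)·dN/dt = r(1 − N/K) = 0.195 × (1 − 462000/618700).
= 0.195 × 0.25327 = 0.049388.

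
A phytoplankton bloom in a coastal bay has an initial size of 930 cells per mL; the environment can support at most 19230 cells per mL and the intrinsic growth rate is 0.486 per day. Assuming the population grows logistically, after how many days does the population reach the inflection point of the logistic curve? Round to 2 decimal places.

6.13 days

Logistic growth is fastest at N = K/2 = 9615.
A = (K − N₀)/N₀ = 19.677. Set K/(1 + A·e^(−rt)) = K/2 → A·e^(−rt) = 1.
e^(−0.486t) = 1/19.677 = 0.0508197, so t = ln(19.677)/0.486 = 2.9795/0.486 = 6.1306.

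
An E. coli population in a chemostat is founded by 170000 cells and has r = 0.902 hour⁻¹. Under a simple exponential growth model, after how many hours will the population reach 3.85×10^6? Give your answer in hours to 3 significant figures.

3.46 hours

Set N₀·e^(rt) = 3.85×10^6: e^(0.902·t) = 3.85×10^6/170000 = 22.647.
0.902·t = ln(22.647) = 3.12, so t = 3.12/0.902 = 3.459.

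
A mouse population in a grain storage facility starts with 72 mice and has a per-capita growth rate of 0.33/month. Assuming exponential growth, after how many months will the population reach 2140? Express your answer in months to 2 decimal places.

10.28 months

Set N₀·e^(rt) = 2140: e^(0.33·t) = 2140/72 = 29.722.
0.33·t = ln(29.722) = 3.3919, so t = 3.3919/0.33 = 10.278.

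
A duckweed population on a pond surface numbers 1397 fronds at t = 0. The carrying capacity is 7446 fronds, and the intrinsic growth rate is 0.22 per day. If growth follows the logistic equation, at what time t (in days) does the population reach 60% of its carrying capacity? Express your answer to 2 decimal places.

A = (K − N₀)/N₀ = (7446 − 1397)/1397 = 4.33.
Solve 7446/(1 + 4.33·e^(−0.22t)) = 4467.6: 1 + 4.33·e^(−0.22t) = 1.6667, so e^(−0.22t) = 0.153965.
−0.22·t = ln(0.153965) = -1.871, so t = 1.871/0.22 = 8.5047.

8.50 days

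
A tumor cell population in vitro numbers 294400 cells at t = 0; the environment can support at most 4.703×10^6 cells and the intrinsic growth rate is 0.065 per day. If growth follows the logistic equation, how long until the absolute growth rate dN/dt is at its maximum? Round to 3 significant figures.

41.6 days

Logistic growth is fastest at N = K/2 = 2.3515×10^6.
A = (K − N₀)/N₀ = 14.975. Set K/(1 + A·e^(−rt)) = K/2 → A·e^(−rt) = 1.
e^(−0.065t) = 1/14.975 = 0.0667786, so t = ln(14.975)/0.065 = 2.7064/0.065 = 41.637.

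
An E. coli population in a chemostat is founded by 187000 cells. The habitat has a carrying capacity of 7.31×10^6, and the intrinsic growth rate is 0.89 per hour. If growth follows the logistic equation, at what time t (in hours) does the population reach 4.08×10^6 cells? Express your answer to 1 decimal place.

4.4 hours

A = (K − N₀)/N₀ = (7.31×10^6 − 187000)/187000 = 38.091.
Solve 7.31×10^6/(1 + 38.091·e^(−0.89t)) = 4.08×10^6: 1 + 38.091·e^(−0.89t) = 1.7917, so e^(−0.89t) = 0.0207836.
−0.89·t = ln(0.0207836) = -3.8736, so t = 3.8736/0.89 = 4.3523.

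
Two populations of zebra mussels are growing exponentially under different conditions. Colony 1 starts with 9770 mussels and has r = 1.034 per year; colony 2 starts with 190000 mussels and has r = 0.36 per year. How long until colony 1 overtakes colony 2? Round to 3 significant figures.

Set 9770·e^(1.034t) = 190000·e^(0.36t).
e^((1.034 − 0.36)t) = 190000/9770 → e^(0.674·t) = 19.447.
0.674·t = ln(19.447) = 2.9677, so t = 2.9677/0.674 = 4.4031.

4.40 years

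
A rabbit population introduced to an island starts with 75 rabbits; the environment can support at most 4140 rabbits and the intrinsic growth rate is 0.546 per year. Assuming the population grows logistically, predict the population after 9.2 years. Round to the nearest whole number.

A = (K − N₀)/N₀ = (4140 − 75)/75 = 54.2.
N(t) = K/(1 + A·e^(−rt)) = 4140/(1 + 54.2×e^(−0.546×9.2)).
e^(−5.023) = 0.0065834; denominator = 1 + 54.2×0.0065834 = 1.3568.
N = 4140/1.3568 = 3051.25.

3051 rabbits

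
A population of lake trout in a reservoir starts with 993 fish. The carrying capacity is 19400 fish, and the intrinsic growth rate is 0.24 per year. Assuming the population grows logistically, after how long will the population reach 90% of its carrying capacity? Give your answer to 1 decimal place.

A = (K − N₀)/N₀ = (19400 − 993)/993 = 18.537.
Solve 19400/(1 + 18.537·e^(−0.24t)) = 17460: 1 + 18.537·e^(−0.24t) = 1.1111, so e^(−0.24t) = 0.0059941.
−0.24·t = ln(0.0059941) = -5.117, so t = 5.117/0.24 = 21.321.

21.3 years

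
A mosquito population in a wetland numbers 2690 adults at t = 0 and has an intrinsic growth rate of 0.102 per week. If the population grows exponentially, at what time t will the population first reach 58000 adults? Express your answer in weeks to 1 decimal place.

30.1 weeks

Set N₀·e^(rt) = 58000: e^(0.102·t) = 58000/2690 = 21.561.
0.102·t = ln(21.561) = 3.0709, so t = 3.0709/0.102 = 30.107.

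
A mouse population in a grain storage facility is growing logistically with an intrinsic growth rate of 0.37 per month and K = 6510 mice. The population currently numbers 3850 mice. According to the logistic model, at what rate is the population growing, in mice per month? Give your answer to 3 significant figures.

582 mice per month

dN/dt = rN(1 − N/K) = 0.37 × 3850 × (1 − 3850/6510).
1 − 3850/6510 = 0.4086; dN/dt = 0.37 × 3850 × 0.4086 = 582.05.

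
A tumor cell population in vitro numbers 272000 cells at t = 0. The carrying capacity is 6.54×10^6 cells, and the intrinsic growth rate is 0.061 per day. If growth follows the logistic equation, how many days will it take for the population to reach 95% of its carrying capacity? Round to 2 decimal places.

A = (K − N₀)/N₀ = (6.54×10^6 − 272000)/272000 = 23.044.
Solve 6.54×10^6/(1 + 23.044·e^(−0.061t)) = 6.213×10^6: 1 + 23.044·e^(−0.061t) = 1.0526, so e^(−0.061t) = 0.00228395.
−0.061·t = ln(0.00228395) = -6.0818, so t = 6.0818/0.061 = 99.702.

99.70 days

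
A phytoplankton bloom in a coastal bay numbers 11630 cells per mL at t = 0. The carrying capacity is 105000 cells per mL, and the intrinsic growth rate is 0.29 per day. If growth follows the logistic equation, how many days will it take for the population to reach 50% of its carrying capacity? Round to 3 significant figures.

7.18 days

A = (K − N₀)/N₀ = (105000 − 11630)/11630 = 8.0284.
Solve 105000/(1 + 8.0284·e^(−0.29t)) = 52500: 1 + 8.0284·e^(−0.29t) = 2, so e^(−0.29t) = 0.124558.
−0.29·t = ln(0.124558) = -2.083, so t = 2.083/0.29 = 7.1827.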